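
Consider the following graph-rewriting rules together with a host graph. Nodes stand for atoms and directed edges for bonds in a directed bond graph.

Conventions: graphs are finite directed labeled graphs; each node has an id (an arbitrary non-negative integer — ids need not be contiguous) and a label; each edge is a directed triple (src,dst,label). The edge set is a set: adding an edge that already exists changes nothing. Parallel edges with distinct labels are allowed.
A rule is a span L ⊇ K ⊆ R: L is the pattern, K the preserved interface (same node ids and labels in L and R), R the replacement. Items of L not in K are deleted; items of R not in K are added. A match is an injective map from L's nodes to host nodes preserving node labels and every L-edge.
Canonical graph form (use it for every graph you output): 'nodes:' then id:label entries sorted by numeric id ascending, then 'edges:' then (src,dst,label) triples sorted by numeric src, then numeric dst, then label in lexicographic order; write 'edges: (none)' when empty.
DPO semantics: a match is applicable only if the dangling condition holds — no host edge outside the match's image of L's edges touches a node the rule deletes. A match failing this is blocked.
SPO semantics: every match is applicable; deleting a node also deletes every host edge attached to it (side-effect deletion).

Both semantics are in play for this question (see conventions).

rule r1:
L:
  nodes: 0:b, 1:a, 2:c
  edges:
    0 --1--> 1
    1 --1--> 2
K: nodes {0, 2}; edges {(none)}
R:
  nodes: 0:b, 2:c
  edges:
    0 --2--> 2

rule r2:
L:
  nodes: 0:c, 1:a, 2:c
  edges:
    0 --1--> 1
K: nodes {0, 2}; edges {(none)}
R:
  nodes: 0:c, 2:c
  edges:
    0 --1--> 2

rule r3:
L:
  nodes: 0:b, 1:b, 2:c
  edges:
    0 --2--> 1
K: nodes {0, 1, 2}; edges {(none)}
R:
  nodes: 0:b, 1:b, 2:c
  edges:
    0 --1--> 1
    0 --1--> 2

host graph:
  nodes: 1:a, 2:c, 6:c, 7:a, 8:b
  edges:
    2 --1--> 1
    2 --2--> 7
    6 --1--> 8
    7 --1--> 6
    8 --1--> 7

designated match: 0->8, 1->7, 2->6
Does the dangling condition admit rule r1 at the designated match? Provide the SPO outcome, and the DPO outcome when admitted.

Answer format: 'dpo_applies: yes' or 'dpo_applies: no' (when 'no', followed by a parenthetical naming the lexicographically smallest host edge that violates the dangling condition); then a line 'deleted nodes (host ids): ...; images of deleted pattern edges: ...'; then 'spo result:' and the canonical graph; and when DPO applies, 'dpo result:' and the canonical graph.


dpo_applies: no
(the rule deletes node 7, which keeps host edge (2,7,2) outside the match image — the dangling condition fails, DPO blocks; SPO proceeds and side-deletes such edges)
deleted nodes (host ids): 7; images of deleted pattern edges: (7,6,1); (8,7,1)
spo result:
nodes: 1:a, 2:c, 6:c, 8:b
edges: (2,1,1); (6,8,1); (8,6,2)


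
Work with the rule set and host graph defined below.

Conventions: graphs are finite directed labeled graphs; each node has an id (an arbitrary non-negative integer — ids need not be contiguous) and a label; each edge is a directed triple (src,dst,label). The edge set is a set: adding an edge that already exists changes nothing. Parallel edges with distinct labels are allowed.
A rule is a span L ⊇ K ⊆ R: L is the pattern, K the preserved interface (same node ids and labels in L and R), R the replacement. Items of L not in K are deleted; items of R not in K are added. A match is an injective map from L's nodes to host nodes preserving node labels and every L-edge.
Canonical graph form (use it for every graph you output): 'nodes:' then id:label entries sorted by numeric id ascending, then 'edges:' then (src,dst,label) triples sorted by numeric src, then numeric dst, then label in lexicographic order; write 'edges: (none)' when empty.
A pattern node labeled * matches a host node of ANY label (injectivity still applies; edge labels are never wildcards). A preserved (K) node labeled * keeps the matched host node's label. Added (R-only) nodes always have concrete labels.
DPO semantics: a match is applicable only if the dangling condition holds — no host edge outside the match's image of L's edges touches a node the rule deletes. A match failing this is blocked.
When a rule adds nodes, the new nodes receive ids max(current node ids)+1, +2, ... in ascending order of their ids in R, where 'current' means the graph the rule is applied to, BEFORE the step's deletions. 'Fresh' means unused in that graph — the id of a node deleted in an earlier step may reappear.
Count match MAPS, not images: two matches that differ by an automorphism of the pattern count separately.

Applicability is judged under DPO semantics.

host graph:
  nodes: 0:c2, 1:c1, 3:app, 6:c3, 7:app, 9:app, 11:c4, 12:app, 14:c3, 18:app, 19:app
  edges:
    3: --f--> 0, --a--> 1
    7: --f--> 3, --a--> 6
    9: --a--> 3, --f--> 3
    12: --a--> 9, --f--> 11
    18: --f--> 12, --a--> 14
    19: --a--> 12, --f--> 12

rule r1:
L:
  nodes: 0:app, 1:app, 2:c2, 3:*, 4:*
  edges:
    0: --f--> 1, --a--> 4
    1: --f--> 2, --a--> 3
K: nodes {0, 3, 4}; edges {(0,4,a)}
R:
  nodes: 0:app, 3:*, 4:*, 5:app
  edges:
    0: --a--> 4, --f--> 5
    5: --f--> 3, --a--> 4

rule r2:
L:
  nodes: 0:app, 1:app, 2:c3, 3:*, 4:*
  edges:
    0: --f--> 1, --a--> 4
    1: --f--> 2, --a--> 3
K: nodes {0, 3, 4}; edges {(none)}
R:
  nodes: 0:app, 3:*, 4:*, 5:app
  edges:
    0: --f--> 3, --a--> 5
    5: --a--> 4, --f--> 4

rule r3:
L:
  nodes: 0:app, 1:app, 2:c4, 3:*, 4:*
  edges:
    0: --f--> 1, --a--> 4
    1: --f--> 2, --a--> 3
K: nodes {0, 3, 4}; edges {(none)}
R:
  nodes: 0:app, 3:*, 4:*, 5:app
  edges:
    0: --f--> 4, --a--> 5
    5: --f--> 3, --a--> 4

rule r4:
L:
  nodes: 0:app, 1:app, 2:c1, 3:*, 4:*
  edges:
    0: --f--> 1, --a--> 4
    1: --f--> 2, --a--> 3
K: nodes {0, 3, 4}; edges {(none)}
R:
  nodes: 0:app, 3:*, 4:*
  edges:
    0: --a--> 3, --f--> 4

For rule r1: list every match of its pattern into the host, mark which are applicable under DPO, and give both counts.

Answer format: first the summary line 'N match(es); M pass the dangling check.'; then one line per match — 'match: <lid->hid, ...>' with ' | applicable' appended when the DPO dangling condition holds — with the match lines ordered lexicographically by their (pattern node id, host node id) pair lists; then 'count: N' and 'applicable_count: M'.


1 match(es); 0 pass the dangling check.
match: 0->7, 1->3, 2->0, 3->1, 4->6
count: 1
applicable_count: 0


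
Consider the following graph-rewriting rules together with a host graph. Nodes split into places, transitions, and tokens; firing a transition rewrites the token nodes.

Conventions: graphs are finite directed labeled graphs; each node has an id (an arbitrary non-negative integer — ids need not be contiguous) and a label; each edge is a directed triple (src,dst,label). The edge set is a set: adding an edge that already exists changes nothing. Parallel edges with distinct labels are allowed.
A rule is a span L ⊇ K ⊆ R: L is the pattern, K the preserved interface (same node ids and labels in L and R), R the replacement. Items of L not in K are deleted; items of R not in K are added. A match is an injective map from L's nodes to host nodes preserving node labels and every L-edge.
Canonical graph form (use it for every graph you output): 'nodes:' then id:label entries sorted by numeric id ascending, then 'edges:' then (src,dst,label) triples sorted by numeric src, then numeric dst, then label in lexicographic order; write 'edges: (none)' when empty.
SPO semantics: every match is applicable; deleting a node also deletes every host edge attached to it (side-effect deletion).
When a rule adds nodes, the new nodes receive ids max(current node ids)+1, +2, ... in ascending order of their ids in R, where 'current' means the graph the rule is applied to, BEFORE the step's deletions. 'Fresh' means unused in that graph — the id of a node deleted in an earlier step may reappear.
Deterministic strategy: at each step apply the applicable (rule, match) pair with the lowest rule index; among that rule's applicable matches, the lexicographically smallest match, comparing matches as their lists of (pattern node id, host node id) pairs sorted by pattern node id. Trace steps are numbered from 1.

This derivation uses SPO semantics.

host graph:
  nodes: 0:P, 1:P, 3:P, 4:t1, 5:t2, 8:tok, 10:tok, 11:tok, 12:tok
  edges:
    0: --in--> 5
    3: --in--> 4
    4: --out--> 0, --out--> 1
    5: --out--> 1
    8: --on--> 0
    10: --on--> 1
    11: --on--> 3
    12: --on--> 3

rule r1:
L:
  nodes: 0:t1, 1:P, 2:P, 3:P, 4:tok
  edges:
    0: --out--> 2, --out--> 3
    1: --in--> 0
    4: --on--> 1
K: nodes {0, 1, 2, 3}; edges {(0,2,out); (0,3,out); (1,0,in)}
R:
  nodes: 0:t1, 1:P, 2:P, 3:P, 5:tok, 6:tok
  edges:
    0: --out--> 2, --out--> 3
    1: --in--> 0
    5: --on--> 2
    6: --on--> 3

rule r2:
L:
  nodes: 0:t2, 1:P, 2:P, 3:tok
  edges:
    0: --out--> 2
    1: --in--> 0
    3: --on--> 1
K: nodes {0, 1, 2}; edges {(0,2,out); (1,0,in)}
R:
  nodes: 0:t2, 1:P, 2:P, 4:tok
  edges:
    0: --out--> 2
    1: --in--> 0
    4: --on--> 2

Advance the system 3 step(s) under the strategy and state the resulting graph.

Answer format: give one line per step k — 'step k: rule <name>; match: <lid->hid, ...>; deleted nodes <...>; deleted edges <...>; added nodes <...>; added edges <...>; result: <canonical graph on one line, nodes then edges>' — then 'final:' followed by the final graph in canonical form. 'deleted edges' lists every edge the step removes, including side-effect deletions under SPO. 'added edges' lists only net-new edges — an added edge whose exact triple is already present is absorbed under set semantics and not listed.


step 1: rule r1; match: 0->4, 1->3, 2->0, 3->1, 4->11; deleted nodes 11; deleted edges (11,3,on); added nodes 13, 14; added edges (13,0,on); (14,1,on); result: nodes: 0:P, 1:P, 3:P, 4:t1, 5:t2, 8:tok, 10:tok, 12:tok, 13:tok, 14:tok edges: (0,5,in); (3,4,in); (4,0,out); (4,1,out); (5,1,out); (8,0,on); (10,1,on); (12,3,on); (13,0,on); (14,1,on)
step 2: rule r1; match: 0->4, 1->3, 2->0, 3->1, 4->12; deleted nodes 12; deleted edges (12,3,on); added nodes 15, 16; added edges (15,0,on); (16,1,on); result: nodes: 0:P, 1:P, 3:P, 4:t1, 5:t2, 8:tok, 10:tok, 13:tok, 14:tok, 15:tok, 16:tok edges: (0,5,in); (3,4,in); (4,0,out); (4,1,out); (5,1,out); (8,0,on); (10,1,on); (13,0,on); (14,1,on); (15,0,on); (16,1,on)
step 3: rule r2; match: 0->5, 1->0, 2->1, 3->8; deleted nodes 8; deleted edges (8,0,on); added nodes 17; added edges (17,1,on); result: nodes: 0:P, 1:P, 3:P, 4:t1, 5:t2, 10:tok, 13:tok, 14:tok, 15:tok, 16:tok, 17:tok edges: (0,5,in); (3,4,in); (4,0,out); (4,1,out); (5,1,out); (10,1,on); (13,0,on); (14,1,on); (15,0,on); (16,1,on); (17,1,on)
final:
nodes: 0:P, 1:P, 3:P, 4:t1, 5:t2, 10:tok, 13:tok, 14:tok, 15:tok, 16:tok, 17:tok
edges: (0,5,in); (3,4,in); (4,0,out); (4,1,out); (5,1,out); (10,1,on); (13,0,on); (14,1,on); (15,0,on); (16,1,on); (17,1,on)


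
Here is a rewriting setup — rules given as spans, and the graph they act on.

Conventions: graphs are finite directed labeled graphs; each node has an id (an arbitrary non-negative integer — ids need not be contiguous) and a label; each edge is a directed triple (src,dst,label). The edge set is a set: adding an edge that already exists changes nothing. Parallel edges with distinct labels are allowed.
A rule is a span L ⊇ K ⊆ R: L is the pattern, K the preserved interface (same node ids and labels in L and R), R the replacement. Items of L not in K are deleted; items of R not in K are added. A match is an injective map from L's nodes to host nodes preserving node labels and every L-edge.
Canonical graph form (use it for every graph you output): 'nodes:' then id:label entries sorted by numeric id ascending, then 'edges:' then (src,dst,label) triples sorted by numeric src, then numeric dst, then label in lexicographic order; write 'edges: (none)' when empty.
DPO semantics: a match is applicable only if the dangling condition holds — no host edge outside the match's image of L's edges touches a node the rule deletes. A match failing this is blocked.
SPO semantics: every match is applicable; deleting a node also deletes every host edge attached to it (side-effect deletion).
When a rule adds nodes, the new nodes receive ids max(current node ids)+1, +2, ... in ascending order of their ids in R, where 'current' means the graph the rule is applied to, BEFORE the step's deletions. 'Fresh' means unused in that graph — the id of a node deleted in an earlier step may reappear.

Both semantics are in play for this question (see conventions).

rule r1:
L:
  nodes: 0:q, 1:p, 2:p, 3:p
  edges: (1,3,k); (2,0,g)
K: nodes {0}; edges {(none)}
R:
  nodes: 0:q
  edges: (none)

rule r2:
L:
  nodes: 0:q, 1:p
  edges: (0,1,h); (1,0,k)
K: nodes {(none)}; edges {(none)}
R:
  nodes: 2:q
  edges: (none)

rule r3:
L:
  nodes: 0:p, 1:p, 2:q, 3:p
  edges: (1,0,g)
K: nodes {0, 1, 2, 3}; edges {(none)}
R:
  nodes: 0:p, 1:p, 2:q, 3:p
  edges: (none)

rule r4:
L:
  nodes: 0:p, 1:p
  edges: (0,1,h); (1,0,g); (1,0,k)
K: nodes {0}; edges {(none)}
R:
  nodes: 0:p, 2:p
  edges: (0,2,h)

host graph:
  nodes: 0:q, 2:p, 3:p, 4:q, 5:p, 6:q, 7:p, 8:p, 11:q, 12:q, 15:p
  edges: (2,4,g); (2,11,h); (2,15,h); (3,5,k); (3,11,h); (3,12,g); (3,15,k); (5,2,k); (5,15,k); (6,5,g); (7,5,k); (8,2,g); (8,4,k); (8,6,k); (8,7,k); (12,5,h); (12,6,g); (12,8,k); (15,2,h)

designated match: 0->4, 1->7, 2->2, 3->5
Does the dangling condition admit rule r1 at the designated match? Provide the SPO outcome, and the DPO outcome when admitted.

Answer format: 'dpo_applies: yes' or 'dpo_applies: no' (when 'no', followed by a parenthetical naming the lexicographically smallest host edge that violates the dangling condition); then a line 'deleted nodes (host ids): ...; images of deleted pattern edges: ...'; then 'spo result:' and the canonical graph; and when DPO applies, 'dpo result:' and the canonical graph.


dpo_applies: no
(the rule deletes node 2, which keeps host edge (2,11,h) outside the match image — the dangling condition fails, DPO blocks; SPO proceeds and side-deletes such edges)
deleted nodes (host ids): 2, 5, 7; images of deleted pattern edges: (2,4,g); (7,5,k)
spo result:
nodes: 0:q, 3:p, 4:q, 6:q, 8:p, 11:q, 12:q, 15:p
edges: (3,11,h); (3,12,g); (3,15,k); (8,4,k); (8,6,k); (12,6,g); (12,8,k)


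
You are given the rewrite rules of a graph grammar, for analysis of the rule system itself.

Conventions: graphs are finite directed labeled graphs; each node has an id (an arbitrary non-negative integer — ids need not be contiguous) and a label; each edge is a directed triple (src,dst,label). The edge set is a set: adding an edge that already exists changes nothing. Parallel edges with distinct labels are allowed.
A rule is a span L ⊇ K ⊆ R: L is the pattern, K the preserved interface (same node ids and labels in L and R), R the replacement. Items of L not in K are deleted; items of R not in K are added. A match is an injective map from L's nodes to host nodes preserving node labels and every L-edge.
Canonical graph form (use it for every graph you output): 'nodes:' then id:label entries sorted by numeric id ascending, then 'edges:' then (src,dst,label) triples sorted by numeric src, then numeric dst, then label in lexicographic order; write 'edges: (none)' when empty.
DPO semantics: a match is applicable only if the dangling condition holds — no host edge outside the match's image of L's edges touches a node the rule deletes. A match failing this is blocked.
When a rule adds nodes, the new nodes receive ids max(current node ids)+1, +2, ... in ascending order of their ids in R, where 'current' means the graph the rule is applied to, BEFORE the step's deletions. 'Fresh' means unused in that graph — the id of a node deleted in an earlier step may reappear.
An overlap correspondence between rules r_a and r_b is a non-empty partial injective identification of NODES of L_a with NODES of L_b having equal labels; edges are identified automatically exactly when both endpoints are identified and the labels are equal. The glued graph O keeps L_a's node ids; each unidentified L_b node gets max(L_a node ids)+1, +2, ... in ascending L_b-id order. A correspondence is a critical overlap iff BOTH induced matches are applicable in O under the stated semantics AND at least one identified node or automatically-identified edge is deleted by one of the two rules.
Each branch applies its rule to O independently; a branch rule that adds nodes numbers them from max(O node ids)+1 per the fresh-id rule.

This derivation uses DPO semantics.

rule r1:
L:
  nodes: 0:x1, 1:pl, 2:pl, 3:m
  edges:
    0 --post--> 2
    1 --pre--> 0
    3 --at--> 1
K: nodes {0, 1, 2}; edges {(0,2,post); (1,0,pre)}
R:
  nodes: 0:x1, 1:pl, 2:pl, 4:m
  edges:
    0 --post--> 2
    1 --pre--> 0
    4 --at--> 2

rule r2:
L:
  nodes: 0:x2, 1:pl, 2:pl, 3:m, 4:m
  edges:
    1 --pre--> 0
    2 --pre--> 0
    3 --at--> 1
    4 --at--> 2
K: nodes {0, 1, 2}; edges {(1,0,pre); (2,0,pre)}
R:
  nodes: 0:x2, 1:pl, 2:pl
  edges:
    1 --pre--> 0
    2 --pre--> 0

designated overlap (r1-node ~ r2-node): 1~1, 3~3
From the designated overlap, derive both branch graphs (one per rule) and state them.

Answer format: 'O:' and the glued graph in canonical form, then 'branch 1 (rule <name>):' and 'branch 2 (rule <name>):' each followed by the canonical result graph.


O:
nodes: 0:x1, 1:pl, 2:pl, 3:m, 4:x2, 5:pl, 6:m
edges: (0,2,post); (1,0,pre); (1,4,pre); (3,1,at); (5,4,pre); (6,5,at)
branch 1 (rule r1):
nodes: 0:x1, 1:pl, 2:pl, 4:x2, 5:pl, 6:m, 7:m
edges: (0,2,post); (1,0,pre); (1,4,pre); (5,4,pre); (6,5,at); (7,2,at)
branch 2 (rule r2):
nodes: 0:x1, 1:pl, 2:pl, 4:x2, 5:pl
edges: (0,2,post); (1,0,pre); (1,4,pre); (5,4,pre)


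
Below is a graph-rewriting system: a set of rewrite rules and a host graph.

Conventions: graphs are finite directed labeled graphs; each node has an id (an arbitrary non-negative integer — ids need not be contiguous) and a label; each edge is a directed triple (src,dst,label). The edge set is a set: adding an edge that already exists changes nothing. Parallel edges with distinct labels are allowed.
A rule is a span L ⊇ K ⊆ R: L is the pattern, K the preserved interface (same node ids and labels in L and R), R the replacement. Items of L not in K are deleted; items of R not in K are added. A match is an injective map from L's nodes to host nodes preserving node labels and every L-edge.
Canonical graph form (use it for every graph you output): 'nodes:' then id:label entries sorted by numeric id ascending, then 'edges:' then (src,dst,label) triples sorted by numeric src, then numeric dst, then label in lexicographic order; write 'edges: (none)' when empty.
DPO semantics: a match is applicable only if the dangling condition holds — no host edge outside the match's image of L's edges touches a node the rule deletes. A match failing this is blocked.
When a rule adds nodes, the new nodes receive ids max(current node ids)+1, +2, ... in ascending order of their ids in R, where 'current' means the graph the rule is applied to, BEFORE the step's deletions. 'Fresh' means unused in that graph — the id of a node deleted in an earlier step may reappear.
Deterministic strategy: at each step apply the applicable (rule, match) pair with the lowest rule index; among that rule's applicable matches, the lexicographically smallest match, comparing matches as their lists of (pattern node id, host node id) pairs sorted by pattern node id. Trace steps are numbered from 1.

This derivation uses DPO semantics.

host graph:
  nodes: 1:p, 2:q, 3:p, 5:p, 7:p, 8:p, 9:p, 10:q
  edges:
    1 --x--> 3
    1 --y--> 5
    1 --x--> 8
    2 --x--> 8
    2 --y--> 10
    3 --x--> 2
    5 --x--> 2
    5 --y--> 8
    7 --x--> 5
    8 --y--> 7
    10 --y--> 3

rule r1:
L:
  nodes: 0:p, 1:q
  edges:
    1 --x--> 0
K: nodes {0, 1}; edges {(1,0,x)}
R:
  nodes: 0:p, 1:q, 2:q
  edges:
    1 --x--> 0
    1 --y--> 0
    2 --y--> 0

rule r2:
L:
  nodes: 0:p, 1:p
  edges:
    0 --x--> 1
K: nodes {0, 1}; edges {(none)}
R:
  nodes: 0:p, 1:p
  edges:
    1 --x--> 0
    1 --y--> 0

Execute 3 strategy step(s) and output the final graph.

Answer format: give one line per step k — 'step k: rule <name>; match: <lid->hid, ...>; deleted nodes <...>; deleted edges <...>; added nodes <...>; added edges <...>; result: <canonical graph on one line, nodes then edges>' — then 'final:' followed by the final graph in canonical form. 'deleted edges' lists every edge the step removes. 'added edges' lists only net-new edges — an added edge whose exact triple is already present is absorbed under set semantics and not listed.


step 1: rule r1; match: 0->8, 1->2; deleted nodes (none); deleted edges (none); added nodes 11; added edges (2,8,y); (11,8,y); result: nodes: 1:p, 2:q, 3:p, 5:p, 7:p, 8:p, 9:p, 10:q, 11:q edges: (1,3,x); (1,5,y); (1,8,x); (2,8,x); (2,8,y); (2,10,y); (3,2,x); (5,2,x); (5,8,y); (7,5,x); (8,7,y); (10,3,y); (11,8,y)
step 2: rule r1; match: 0->8, 1->2; deleted nodes (none); deleted edges (none); added nodes 12; added edges (12,8,y); result: nodes: 1:p, 2:q, 3:p, 5:p, 7:p, 8:p, 9:p, 10:q, 11:q, 12:q edges: (1,3,x); (1,5,y); (1,8,x); (2,8,x); (2,8,y); (2,10,y); (3,2,x); (5,2,x); (5,8,y); (7,5,x); (8,7,y); (10,3,y); (11,8,y); (12,8,y)
step 3: rule r1; match: 0->8, 1->2; deleted nodes (none); deleted edges (none); added nodes 13; added edges (13,8,y); result: nodes: 1:p, 2:q, 3:p, 5:p, 7:p, 8:p, 9:p, 10:q, 11:q, 12:q, 13:q edges: (1,3,x); (1,5,y); (1,8,x); (2,8,x); (2,8,y); (2,10,y); (3,2,x); (5,2,x); (5,8,y); (7,5,x); (8,7,y); (10,3,y); (11,8,y); (12,8,y); (13,8,y)
final:
nodes: 1:p, 2:q, 3:p, 5:p, 7:p, 8:p, 9:p, 10:q, 11:q, 12:q, 13:q
edges: (1,3,x); (1,5,y); (1,8,x); (2,8,x); (2,8,y); (2,10,y); (3,2,x); (5,2,x); (5,8,y); (7,5,x); (8,7,y); (10,3,y); (11,8,y); (12,8,y); (13,8,y)


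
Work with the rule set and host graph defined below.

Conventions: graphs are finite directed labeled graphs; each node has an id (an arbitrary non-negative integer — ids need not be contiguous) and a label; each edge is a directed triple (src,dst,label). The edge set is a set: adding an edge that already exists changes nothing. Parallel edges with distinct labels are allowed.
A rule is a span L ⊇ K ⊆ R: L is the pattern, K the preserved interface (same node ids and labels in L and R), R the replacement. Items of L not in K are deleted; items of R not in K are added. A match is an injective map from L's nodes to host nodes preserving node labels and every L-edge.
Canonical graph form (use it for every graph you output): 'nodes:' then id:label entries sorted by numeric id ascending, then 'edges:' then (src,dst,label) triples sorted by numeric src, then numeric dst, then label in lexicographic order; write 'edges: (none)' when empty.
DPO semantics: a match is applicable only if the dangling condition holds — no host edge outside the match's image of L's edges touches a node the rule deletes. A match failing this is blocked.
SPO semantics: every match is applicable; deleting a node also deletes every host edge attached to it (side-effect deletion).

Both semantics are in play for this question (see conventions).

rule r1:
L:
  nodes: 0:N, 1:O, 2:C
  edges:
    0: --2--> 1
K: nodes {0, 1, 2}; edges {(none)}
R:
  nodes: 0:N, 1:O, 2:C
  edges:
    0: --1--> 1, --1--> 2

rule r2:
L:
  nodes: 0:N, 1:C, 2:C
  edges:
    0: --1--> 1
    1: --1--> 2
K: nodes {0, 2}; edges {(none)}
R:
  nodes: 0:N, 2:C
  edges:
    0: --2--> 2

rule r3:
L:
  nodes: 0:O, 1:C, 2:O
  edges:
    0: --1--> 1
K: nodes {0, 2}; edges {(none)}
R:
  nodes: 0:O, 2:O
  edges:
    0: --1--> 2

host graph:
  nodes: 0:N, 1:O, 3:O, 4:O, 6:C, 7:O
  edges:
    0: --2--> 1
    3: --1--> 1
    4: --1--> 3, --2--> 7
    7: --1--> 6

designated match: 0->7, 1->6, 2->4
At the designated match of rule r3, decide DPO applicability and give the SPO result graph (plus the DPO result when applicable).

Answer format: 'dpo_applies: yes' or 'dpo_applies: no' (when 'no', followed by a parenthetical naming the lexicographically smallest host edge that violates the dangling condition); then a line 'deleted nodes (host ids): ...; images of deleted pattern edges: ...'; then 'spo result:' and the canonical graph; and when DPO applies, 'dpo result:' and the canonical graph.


dpo_applies: yes
deleted nodes (host ids): 6; images of deleted pattern edges: (7,6,1)
spo result:
nodes: 0:N, 1:O, 3:O, 4:O, 7:O
edges: (0,1,2); (3,1,1); (4,3,1); (4,7,2); (7,4,1)
dpo result:
nodes: 0:N, 1:O, 3:O, 4:O, 7:O
edges: (0,1,2); (3,1,1); (4,3,1); (4,7,2); (7,4,1)


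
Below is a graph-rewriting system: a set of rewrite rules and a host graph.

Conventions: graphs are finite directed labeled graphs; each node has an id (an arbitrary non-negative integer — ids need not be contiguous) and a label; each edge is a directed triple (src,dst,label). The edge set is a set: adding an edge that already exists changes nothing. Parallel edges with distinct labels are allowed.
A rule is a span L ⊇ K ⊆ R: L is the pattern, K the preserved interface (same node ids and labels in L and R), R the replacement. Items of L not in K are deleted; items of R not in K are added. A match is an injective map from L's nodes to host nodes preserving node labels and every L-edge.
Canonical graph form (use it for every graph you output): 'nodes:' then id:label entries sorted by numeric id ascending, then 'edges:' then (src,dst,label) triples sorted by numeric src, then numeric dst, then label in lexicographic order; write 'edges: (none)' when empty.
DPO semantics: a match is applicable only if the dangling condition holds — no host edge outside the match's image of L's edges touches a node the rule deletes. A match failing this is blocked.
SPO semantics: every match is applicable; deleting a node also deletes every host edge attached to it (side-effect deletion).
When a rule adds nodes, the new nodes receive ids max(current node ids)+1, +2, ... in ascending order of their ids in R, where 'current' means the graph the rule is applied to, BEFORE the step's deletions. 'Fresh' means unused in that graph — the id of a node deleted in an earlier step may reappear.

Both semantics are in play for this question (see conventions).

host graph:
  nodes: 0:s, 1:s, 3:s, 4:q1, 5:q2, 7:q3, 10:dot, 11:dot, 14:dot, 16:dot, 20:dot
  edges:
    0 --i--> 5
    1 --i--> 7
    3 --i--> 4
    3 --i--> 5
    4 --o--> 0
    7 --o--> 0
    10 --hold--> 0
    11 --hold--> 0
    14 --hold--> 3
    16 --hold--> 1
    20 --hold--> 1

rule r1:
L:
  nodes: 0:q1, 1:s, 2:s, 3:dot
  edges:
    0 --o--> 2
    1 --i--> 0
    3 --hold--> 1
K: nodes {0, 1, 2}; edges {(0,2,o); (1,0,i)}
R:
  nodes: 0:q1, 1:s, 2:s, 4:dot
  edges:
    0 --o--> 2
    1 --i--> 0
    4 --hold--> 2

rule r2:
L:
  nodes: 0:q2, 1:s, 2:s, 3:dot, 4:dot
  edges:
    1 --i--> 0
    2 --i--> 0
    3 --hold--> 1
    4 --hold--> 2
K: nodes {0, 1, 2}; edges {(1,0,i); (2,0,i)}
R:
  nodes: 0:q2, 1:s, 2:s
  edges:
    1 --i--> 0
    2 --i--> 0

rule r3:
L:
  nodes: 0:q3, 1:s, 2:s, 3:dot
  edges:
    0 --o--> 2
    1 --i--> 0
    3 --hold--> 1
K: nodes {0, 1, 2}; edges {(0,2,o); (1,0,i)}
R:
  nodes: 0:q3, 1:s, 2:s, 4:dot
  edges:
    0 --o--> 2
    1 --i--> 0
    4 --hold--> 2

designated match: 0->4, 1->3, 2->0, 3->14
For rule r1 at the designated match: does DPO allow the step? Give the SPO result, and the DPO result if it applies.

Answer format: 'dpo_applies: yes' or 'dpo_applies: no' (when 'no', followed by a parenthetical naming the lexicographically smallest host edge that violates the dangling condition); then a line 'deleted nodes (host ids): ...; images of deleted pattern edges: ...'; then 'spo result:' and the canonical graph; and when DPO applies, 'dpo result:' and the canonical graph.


dpo_applies: yes
deleted nodes (host ids): 14; images of deleted pattern edges: (14,3,hold)
spo result:
nodes: 0:s, 1:s, 3:s, 4:q1, 5:q2, 7:q3, 10:dot, 11:dot, 16:dot, 20:dot, 21:dot
edges: (0,5,i); (1,7,i); (3,4,i); (3,5,i); (4,0,o); (7,0,o); (10,0,hold); (11,0,hold); (16,1,hold); (20,1,hold); (21,0,hold)
dpo result:
nodes: 0:s, 1:s, 3:s, 4:q1, 5:q2, 7:q3, 10:dot, 11:dot, 16:dot, 20:dot, 21:dot
edges: (0,5,i); (1,7,i); (3,4,i); (3,5,i); (4,0,o); (7,0,o); (10,0,hold); (11,0,hold); (16,1,hold); (20,1,hold); (21,0,hold)


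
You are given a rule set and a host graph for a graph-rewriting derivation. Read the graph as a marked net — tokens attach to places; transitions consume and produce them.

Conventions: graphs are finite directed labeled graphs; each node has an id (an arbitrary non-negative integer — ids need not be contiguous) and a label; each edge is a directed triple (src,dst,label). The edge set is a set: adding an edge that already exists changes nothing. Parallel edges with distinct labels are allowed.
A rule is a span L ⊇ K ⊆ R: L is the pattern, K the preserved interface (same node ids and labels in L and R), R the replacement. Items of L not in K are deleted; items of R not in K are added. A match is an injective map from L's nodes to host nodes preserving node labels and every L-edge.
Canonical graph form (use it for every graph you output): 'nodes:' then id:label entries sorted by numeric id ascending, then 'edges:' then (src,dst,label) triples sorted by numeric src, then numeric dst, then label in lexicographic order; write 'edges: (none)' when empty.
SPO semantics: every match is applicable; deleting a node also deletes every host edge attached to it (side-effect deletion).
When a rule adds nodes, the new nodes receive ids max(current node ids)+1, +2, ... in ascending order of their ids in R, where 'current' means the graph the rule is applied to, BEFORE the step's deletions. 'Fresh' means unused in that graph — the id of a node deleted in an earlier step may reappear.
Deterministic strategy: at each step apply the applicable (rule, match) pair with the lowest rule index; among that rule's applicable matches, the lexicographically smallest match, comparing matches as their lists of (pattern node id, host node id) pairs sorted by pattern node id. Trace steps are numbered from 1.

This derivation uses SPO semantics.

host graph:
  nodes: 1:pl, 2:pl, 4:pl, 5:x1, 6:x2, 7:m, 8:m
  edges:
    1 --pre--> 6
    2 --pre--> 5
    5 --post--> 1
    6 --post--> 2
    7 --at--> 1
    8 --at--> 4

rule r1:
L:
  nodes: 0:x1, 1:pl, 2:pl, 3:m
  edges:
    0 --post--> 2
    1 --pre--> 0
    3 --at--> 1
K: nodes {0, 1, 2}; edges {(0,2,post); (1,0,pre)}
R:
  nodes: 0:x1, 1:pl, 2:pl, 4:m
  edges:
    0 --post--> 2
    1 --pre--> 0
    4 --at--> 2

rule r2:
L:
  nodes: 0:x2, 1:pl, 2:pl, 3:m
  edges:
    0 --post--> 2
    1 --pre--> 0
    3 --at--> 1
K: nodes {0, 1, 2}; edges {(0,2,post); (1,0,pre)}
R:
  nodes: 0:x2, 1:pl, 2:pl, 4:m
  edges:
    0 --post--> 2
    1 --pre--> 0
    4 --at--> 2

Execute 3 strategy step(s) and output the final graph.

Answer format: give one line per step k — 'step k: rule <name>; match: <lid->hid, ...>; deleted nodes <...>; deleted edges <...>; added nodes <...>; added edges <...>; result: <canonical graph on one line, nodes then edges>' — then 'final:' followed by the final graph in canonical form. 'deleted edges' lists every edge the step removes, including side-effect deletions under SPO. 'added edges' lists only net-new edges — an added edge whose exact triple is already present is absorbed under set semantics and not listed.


step 1: rule r2; match: 0->6, 1->1, 2->2, 3->7; deleted nodes 7; deleted edges (7,1,at); added nodes 9; added edges (9,2,at); result: nodes: 1:pl, 2:pl, 4:pl, 5:x1, 6:x2, 8:m, 9:m edges: (1,6,pre); (2,5,pre); (5,1,post); (6,2,post); (8,4,at); (9,2,at)
step 2: rule r1; match: 0->5, 1->2, 2->1, 3->9; deleted nodes 9; deleted edges (9,2,at); added nodes 10; added edges (10,1,at); result: nodes: 1:pl, 2:pl, 4:pl, 5:x1, 6:x2, 8:m, 10:m edges: (1,6,pre); (2,5,pre); (5,1,post); (6,2,post); (8,4,at); (10,1,at)
step 3: rule r2; match: 0->6, 1->1, 2->2, 3->10; deleted nodes 10; deleted edges (10,1,at); added nodes 11; added edges (11,2,at); result: nodes: 1:pl, 2:pl, 4:pl, 5:x1, 6:x2, 8:m, 11:m edges: (1,6,pre); (2,5,pre); (5,1,post); (6,2,post); (8,4,at); (11,2,at)
final:
nodes: 1:pl, 2:pl, 4:pl, 5:x1, 6:x2, 8:m, 11:m
edges: (1,6,pre); (2,5,pre); (5,1,post); (6,2,post); (8,4,at); (11,2,at)


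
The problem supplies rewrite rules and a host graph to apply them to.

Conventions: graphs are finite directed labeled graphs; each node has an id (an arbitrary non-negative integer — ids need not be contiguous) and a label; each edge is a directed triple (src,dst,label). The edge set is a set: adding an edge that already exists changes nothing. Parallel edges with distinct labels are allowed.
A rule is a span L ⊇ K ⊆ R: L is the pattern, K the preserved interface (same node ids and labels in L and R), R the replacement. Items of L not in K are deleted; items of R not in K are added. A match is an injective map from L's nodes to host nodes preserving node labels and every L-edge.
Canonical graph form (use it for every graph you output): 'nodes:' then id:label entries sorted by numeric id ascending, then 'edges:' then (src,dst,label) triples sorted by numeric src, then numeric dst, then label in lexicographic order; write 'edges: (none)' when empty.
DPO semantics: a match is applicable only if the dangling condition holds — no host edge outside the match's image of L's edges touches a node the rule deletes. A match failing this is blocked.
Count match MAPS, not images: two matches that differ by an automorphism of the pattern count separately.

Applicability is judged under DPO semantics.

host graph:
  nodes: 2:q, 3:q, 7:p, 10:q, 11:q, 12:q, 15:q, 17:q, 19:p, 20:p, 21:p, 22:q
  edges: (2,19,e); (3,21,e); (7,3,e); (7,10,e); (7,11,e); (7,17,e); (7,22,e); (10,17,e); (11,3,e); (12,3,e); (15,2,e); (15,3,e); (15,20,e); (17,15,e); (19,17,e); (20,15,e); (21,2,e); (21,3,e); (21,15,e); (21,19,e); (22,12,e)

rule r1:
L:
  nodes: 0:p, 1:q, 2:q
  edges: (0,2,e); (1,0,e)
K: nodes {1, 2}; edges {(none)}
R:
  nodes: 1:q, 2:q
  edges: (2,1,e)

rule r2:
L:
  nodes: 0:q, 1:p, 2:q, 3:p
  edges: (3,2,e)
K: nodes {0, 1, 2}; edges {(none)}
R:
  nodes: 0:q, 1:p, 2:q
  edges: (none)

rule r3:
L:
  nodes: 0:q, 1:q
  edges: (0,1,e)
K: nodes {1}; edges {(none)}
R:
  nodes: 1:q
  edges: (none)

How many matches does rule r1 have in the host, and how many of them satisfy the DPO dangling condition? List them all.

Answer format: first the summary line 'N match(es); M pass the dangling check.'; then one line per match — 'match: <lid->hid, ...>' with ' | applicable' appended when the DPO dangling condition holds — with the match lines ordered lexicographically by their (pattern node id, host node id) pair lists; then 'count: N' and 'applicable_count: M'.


3 match(es); 0 pass the dangling check.
match: 0->19, 1->2, 2->17
match: 0->21, 1->3, 2->2
match: 0->21, 1->3, 2->15
count: 3
applicable_count: 0


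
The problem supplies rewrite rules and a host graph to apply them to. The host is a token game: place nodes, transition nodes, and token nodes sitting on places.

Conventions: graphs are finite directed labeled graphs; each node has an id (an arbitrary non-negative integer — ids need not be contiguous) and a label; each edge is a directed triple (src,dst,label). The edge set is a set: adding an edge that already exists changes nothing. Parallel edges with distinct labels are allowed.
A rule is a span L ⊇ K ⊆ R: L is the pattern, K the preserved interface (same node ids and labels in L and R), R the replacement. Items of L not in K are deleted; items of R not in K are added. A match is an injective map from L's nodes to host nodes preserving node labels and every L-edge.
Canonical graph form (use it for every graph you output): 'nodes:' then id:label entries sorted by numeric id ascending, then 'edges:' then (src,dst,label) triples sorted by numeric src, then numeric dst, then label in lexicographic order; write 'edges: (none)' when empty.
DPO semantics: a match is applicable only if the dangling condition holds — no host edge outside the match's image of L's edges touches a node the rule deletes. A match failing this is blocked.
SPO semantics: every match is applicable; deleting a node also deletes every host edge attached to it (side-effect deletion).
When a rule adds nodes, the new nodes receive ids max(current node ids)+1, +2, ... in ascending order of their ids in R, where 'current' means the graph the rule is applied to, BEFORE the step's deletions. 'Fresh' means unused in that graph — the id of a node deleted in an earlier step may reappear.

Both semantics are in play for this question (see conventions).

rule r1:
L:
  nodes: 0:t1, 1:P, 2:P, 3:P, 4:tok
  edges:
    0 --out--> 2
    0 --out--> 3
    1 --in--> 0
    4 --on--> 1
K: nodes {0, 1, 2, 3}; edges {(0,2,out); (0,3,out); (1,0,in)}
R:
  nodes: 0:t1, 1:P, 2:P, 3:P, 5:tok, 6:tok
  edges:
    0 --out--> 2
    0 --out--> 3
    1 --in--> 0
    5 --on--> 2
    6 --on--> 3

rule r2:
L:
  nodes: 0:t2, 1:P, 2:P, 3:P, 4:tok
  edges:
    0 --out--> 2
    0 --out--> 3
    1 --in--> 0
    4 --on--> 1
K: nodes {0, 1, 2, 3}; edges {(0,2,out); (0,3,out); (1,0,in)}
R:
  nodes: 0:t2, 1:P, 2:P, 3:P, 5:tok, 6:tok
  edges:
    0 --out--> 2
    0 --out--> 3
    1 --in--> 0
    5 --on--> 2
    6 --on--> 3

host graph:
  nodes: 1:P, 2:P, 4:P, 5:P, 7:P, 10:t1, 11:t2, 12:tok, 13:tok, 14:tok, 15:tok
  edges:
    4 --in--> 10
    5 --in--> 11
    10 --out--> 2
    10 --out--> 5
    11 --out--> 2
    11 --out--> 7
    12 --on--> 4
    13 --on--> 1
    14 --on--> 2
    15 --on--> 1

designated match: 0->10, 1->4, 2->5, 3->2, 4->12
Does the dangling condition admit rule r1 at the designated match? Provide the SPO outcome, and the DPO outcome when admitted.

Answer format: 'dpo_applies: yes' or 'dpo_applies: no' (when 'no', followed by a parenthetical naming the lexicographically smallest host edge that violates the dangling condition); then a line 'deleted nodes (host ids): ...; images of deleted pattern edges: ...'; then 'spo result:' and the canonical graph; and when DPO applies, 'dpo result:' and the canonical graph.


dpo_applies: yes
deleted nodes (host ids): 12; images of deleted pattern edges: (12,4,on)
spo result:
nodes: 1:P, 2:P, 4:P, 5:P, 7:P, 10:t1, 11:t2, 13:tok, 14:tok, 15:tok, 16:tok, 17:tok
edges: (4,10,in); (5,11,in); (10,2,out); (10,5,out); (11,2,out); (11,7,out); (13,1,on); (14,2,on); (15,1,on); (16,5,on); (17,2,on)
dpo result:
nodes: 1:P, 2:P, 4:P, 5:P, 7:P, 10:t1, 11:t2, 13:tok, 14:tok, 15:tok, 16:tok, 17:tok
edges: (4,10,in); (5,11,in); (10,2,out); (10,5,out); (11,2,out); (11,7,out); (13,1,on); (14,2,on); (15,1,on); (16,5,on); (17,2,on)


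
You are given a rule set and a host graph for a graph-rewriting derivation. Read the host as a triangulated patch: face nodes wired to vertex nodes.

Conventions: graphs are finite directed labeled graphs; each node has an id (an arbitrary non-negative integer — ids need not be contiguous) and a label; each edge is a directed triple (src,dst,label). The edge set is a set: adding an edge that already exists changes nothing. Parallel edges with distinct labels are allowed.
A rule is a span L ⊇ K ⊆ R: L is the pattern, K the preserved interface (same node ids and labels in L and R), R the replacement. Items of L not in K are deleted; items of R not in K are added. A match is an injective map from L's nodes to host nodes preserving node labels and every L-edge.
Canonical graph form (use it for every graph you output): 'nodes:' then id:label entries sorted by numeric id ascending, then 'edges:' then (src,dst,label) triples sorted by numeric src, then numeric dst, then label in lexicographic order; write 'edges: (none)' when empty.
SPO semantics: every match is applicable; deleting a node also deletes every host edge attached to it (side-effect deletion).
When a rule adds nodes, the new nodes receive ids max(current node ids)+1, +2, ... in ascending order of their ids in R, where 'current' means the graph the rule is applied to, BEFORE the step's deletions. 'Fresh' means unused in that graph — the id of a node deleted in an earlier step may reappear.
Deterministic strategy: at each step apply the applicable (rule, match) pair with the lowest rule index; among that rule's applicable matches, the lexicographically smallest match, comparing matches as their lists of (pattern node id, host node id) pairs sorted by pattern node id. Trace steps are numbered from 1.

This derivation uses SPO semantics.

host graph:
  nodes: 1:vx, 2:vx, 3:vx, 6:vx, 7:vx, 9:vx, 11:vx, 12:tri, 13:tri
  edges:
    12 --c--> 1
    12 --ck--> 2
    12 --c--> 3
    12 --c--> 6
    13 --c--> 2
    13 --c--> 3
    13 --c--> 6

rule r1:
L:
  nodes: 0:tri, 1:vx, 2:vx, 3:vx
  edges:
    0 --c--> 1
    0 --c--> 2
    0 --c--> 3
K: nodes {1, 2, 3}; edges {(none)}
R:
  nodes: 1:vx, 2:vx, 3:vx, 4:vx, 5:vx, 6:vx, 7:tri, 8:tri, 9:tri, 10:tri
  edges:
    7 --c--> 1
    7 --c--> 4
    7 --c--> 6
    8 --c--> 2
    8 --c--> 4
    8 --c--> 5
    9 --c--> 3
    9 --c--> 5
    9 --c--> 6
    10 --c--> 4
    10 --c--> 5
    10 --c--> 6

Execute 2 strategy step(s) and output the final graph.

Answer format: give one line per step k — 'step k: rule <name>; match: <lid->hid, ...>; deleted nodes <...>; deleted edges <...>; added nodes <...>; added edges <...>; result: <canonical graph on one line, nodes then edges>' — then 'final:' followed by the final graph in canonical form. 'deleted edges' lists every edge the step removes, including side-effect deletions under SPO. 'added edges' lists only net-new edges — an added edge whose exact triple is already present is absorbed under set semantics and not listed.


step 1: rule r1; match: 0->12, 1->1, 2->3, 3->6; deleted nodes 12; deleted edges (12,1,c); (12,2,ck); (12,3,c); (12,6,c); added nodes 14, 15, 16, 17, 18, 19, 20; added edges (17,1,c); (17,14,c); (17,16,c); (18,3,c); (18,14,c); (18,15,c); (19,6,c); (19,15,c); (19,16,c); (20,14,c); (20,15,c); (20,16,c); result: nodes: 1:vx, 2:vx, 3:vx, 6:vx, 7:vx, 9:vx, 11:vx, 13:tri, 14:vx, 15:vx, 16:vx, 17:tri, 18:tri, 19:tri, 20:tri edges: (13,2,c); (13,3,c); (13,6,c); (17,1,c); (17,14,c); (17,16,c); (18,3,c); (18,14,c); (18,15,c); (19,6,c); (19,15,c); (19,16,c); (20,14,c); (20,15,c); (20,16,c)
step 2: rule r1; match: 0->13, 1->2, 2->3, 3->6; deleted nodes 13; deleted edges (13,2,c); (13,3,c); (13,6,c); added nodes 21, 22, 23, 24, 25, 26, 27; added edges (24,2,c); (24,21,c); (24,23,c); (25,3,c); (25,21,c); (25,22,c); (26,6,c); (26,22,c); (26,23,c); (27,21,c); (27,22,c); (27,23,c); result: nodes: 1:vx, 2:vx, 3:vx, 6:vx, 7:vx, 9:vx, 11:vx, 14:vx, 15:vx, 16:vx, 17:tri, 18:tri, 19:tri, 20:tri, 21:vx, 22:vx, 23:vx, 24:tri, 25:tri, 26:tri, 27:tri edges: (17,1,c); (17,14,c); (17,16,c); (18,3,c); (18,14,c); (18,15,c); (19,6,c); (19,15,c); (19,16,c); (20,14,c); (20,15,c); (20,16,c); (24,2,c); (24,21,c); (24,23,c); (25,3,c); (25,21,c); (25,22,c); (26,6,c); (26,22,c); (26,23,c); (27,21,c); (27,22,c); (27,23,c)
final:
nodes: 1:vx, 2:vx, 3:vx, 6:vx, 7:vx, 9:vx, 11:vx, 14:vx, 15:vx, 16:vx, 17:tri, 18:tri, 19:tri, 20:tri, 21:vx, 22:vx, 23:vx, 24:tri, 25:tri, 26:tri, 27:tri
edges: (17,1,c); (17,14,c); (17,16,c); (18,3,c); (18,14,c); (18,15,c); (19,6,c); (19,15,c); (19,16,c); (20,14,c); (20,15,c); (20,16,c); (24,2,c); (24,21,c); (24,23,c); (25,3,c); (25,21,c); (25,22,c); (26,6,c); (26,22,c); (26,23,c); (27,21,c); (27,22,c); (27,23,c)
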